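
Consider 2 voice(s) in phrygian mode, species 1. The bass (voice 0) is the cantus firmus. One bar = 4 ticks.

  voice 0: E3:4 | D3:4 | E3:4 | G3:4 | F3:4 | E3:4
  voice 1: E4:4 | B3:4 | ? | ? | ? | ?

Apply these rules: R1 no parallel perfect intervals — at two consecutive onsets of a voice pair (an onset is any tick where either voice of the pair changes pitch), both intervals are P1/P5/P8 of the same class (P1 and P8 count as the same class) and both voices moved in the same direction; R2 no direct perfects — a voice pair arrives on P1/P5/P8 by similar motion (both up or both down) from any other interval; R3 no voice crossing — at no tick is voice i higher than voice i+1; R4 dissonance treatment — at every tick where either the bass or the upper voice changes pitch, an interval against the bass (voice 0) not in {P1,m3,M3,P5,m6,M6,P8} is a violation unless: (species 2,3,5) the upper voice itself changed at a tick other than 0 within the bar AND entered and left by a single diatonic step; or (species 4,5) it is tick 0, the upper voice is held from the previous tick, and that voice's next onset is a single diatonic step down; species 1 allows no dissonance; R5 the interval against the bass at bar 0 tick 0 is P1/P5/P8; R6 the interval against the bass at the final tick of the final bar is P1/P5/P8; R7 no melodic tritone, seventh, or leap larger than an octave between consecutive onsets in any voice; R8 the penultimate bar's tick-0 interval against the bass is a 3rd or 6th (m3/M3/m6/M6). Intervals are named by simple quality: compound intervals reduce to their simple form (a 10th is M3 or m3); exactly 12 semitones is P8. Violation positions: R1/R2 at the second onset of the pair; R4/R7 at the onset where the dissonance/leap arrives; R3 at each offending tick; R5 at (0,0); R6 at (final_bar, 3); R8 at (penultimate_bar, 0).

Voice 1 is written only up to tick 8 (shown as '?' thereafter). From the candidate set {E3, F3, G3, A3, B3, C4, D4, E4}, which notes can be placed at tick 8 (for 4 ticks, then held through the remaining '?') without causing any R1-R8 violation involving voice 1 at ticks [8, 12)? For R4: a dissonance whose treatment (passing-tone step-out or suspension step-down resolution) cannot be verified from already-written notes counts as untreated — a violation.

{B3, C4, E3, G3}

E3: legal
F3: violates R4,R7
G3: legal
A3: violates R4
B3: legal
C4: legal
D4: violates R4
E4: violates R2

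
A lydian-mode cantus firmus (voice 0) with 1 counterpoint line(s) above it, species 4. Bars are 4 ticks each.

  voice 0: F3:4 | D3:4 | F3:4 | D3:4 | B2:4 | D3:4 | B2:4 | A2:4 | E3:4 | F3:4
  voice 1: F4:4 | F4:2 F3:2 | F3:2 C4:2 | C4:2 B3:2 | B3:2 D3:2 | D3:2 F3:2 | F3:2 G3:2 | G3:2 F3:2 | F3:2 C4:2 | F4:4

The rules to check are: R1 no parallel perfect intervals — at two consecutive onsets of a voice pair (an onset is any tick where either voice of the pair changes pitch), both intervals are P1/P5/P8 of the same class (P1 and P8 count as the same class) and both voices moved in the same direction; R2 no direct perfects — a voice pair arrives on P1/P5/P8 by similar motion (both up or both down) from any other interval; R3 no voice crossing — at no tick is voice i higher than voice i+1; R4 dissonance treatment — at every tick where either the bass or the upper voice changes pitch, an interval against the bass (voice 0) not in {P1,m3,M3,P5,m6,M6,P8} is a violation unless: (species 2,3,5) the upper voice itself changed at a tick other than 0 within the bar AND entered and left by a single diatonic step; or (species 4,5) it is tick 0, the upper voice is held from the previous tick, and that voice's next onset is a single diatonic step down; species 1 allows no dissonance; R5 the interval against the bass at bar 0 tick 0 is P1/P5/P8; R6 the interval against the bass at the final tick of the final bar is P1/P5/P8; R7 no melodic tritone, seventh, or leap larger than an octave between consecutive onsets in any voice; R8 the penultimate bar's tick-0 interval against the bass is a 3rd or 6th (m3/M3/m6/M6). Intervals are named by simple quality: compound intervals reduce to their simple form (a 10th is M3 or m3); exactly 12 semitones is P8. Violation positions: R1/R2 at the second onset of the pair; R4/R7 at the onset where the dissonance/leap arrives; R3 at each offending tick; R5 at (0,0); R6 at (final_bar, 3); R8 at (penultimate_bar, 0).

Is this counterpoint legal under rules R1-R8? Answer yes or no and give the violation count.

No (4 violations)

bar 0: v0=F3 v1=F4 (P8)
bar 1: v0=D3 v1=F4 (m3)
bar 2: v0=F3 v1=F3 (P1)
bar 3: v0=D3 v1=C4 (m7)
bar 4: v0=B2 v1=B3 (P8)
bar 5: v0=D3 v1=D3 (P1)
bar 6: v0=B2 v1=F3 (TT)
bar 7: v0=A2 v1=G3 (m7)
bar 8: v0=E3 v1=F3 (m2)
bar 9: v0=F3 v1=F4 (P8)
  R4 @ bar6.0: B2/F3 TT untreated
  R4 @ bar8.0: E3/F3 m2 untreated
  R8 @ bar8.0: penult m2 not 3rd/6th
  R2 @ bar9.0: E3/C4 m6 -> F3/F4 P8 similar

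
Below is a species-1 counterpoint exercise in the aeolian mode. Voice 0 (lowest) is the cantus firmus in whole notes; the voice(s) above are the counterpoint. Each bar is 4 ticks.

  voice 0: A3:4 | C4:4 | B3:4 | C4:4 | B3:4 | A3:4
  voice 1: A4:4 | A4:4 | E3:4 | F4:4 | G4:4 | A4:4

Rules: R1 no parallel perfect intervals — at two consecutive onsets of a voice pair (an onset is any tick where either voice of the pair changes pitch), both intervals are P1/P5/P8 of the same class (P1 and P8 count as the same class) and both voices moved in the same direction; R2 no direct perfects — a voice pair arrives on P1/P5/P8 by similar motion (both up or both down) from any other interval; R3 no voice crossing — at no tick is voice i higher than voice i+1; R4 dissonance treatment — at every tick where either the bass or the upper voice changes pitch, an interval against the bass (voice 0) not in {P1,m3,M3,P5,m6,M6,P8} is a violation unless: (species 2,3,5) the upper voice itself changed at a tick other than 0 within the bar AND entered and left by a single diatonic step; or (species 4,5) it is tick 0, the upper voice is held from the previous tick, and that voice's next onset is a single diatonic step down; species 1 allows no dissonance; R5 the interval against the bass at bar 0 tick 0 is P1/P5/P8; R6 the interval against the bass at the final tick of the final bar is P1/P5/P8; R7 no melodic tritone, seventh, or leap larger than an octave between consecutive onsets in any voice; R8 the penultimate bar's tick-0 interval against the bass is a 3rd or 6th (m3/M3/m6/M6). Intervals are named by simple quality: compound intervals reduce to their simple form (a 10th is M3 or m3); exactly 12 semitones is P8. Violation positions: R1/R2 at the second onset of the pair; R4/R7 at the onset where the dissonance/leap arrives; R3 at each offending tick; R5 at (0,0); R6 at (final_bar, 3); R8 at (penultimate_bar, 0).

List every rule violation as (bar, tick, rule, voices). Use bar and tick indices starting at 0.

(2, 0, R2, (0, 1))
(2, 0, R3, (0, 1))
(2, 0, R7, (1,))
(2, 1, R3, (0, 1))
(2, 2, R3, (0, 1))
(2, 3, R3, (0, 1))
(3, 0, R4, (0, 1))
(3, 0, R7, (1,))

bar 0: v0=A3 v1=A4 downbeat P8
bar 1: v0=C4 v1=A4 downbeat M6
bar 2: v0=B3 v1=E3 downbeat P5
bar 3: v0=C4 v1=F4 downbeat P4
bar 4: v0=B3 v1=G4 downbeat m6
bar 5: v0=A3 v1=A4 downbeat P8
  -> R2 @ bar 2 tick 0 v(0, 1): C4/A4 M6 -> B3/E3 P5 similar
  -> R3 @ bar 2 tick 0 v(0, 1): B3 above E3
  -> R7 @ bar 2 tick 0 v(1,): A4->E3 leap 17st
  -> R3 @ bar 2 tick 1 v(0, 1): B3 above E3
  -> R3 @ bar 2 tick 2 v(0, 1): B3 above E3
  -> R3 @ bar 2 tick 3 v(0, 1): B3 above E3
  -> R4 @ bar 3 tick 0 v(0, 1): C4/F4 P4 untreated
  -> R7 @ bar 3 tick 0 v(1,): E3->F4 leap 13st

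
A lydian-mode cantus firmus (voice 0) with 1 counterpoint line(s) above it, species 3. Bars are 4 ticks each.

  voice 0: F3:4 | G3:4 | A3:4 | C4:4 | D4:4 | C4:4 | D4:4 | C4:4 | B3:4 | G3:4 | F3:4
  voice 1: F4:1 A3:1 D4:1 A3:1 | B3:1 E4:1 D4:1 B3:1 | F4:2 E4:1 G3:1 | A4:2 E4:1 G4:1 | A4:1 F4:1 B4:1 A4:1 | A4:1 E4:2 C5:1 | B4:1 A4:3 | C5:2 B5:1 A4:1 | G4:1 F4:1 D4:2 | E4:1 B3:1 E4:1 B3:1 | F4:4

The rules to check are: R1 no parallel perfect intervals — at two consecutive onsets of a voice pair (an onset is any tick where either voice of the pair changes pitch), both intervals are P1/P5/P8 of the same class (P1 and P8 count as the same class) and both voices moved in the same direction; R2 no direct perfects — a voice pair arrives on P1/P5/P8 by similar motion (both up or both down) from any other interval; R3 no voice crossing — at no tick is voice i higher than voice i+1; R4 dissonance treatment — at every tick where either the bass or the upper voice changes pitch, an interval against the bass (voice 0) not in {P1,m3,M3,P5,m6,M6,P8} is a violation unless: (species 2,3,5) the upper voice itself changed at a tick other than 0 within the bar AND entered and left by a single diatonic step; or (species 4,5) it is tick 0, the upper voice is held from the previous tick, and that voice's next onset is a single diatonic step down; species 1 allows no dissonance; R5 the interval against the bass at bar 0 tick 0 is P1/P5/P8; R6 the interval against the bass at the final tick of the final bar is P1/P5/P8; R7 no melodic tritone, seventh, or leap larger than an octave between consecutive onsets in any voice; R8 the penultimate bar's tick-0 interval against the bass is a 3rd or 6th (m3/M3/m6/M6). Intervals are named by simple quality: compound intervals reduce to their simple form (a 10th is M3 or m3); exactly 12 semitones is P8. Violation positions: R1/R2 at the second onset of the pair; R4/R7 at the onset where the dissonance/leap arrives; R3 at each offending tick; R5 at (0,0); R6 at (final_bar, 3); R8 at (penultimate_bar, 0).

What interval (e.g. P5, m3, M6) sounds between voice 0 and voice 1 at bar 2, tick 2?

P5

voice 0=A3 voice 1=E4 -> P5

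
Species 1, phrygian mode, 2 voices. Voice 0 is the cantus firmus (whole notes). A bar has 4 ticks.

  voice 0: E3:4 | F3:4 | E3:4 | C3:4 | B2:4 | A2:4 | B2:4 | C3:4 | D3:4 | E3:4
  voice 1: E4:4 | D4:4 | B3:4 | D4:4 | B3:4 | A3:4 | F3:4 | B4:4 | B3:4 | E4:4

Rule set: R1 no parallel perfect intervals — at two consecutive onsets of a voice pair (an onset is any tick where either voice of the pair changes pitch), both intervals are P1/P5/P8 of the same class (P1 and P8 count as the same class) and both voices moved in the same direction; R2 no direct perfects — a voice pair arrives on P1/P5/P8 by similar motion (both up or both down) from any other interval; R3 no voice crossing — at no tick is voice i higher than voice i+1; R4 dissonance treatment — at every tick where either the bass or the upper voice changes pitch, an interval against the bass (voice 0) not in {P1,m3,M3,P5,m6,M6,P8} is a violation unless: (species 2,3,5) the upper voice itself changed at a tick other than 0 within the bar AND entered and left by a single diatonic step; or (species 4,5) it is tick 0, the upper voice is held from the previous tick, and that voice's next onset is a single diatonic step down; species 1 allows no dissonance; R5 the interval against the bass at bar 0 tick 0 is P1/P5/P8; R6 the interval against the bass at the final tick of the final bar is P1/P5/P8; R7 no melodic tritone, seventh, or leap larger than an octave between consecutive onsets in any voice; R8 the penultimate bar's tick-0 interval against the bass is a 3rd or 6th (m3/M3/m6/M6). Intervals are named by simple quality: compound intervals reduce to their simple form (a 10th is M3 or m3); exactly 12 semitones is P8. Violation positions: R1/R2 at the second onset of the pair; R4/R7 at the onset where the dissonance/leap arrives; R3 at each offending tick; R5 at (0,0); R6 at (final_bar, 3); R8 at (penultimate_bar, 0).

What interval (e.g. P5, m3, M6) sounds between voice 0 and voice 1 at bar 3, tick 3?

voice 0=C3 voice 1=D4 -> M2

M2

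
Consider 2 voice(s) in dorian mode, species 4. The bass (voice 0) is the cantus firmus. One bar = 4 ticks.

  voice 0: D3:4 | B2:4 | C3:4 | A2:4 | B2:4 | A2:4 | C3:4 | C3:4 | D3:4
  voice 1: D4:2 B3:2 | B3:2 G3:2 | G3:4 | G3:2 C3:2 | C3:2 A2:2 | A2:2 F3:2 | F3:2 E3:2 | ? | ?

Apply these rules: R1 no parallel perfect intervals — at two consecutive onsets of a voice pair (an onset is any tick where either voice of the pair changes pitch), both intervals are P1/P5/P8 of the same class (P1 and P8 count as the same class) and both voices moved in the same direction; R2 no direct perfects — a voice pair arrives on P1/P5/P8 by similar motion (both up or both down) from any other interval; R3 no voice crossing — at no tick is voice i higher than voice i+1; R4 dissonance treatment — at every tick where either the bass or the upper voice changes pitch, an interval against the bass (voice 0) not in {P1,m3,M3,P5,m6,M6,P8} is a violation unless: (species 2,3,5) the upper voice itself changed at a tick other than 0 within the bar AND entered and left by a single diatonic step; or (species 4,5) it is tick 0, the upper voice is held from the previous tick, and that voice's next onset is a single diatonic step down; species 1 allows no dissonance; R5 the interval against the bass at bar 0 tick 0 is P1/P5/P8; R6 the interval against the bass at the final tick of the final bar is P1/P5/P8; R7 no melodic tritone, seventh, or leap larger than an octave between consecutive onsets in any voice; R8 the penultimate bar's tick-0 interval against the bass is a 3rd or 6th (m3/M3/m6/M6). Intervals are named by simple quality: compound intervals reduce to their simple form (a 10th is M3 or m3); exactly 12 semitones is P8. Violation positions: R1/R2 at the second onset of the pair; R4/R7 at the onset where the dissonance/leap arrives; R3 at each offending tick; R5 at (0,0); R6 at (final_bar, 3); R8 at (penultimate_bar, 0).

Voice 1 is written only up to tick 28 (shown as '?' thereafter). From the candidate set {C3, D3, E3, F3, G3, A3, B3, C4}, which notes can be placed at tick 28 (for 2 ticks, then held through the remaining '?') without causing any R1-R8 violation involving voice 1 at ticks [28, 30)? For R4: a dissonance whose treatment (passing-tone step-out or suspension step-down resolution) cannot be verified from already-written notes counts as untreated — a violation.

C3: violates R8
D3: violates R4,R8
E3: legal
F3: violates R4,R8
G3: violates R8
A3: legal
B3: violates R4,R8
C4: violates R8

{A3, E3}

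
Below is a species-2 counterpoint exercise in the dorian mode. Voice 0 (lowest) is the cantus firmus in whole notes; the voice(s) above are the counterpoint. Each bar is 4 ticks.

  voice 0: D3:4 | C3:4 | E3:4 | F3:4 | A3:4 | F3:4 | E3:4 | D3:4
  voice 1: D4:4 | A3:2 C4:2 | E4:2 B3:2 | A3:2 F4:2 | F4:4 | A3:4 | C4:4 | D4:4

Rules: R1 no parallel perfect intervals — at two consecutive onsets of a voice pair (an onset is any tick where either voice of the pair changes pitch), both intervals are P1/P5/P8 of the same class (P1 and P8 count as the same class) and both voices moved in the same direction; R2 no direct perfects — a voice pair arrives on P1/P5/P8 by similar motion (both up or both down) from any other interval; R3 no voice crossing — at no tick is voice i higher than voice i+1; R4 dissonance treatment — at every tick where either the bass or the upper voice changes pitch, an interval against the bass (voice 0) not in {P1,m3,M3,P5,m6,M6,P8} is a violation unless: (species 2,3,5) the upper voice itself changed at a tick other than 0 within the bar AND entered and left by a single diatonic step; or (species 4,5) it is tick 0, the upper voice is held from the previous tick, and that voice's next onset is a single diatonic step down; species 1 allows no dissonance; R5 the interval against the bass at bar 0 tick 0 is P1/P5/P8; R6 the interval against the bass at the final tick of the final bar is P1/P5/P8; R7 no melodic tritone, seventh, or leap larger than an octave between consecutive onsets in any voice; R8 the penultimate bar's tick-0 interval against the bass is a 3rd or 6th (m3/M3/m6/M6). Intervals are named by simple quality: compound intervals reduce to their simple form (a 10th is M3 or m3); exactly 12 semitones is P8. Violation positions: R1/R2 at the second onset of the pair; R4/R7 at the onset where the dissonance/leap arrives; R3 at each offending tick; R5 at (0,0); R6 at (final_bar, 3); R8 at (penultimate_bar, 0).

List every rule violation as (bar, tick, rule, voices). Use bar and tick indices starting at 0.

(2, 0, R1, (0, 1))

bar 0: v0=D3 v1=D4 downbeat P8
bar 1: v0=C3 v1=A3 downbeat M6
bar 2: v0=E3 v1=E4 downbeat P8
bar 3: v0=F3 v1=A3 downbeat M3
bar 4: v0=A3 v1=F4 downbeat m6
bar 5: v0=F3 v1=A3 downbeat M3
bar 6: v0=E3 v1=C4 downbeat m6
bar 7: v0=D3 v1=D4 downbeat P8
  -> R1 @ bar 2 tick 0 v(0, 1): C3/C4 P8 -> E3/E4 P8 similar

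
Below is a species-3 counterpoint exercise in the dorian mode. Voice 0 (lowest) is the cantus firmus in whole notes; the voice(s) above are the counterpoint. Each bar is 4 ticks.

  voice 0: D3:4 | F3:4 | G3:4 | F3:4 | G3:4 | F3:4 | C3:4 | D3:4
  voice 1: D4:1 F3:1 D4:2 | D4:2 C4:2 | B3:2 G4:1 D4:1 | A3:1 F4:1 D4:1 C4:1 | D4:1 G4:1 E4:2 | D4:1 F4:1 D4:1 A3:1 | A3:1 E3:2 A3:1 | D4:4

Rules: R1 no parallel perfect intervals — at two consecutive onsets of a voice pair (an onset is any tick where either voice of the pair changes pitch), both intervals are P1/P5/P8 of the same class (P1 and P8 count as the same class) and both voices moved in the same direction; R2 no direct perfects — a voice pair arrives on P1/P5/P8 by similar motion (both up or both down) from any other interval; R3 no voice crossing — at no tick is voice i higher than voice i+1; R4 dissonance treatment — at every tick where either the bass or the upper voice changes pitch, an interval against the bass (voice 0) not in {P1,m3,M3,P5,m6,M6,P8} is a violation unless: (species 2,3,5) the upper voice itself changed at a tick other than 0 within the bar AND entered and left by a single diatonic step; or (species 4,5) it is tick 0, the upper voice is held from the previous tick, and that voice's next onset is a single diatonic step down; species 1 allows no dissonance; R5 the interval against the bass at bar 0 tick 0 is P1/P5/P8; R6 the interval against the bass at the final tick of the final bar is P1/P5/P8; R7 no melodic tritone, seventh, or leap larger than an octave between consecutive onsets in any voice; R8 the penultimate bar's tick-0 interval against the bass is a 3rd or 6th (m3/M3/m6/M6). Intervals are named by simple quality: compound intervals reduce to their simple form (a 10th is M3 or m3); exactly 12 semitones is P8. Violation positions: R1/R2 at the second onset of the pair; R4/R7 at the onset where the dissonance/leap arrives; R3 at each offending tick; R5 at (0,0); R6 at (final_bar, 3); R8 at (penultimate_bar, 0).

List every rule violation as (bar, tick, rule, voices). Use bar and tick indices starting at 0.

bar 0: v0=D3 v1=D4 downbeat P8
bar 1: v0=F3 v1=D4 downbeat M6
bar 2: v0=G3 v1=B3 downbeat M3
bar 3: v0=F3 v1=A3 downbeat M3
bar 4: v0=G3 v1=D4 downbeat P5
bar 5: v0=F3 v1=D4 downbeat M6
bar 6: v0=C3 v1=A3 downbeat M6
bar 7: v0=D3 v1=D4 downbeat P8
  -> R1 @ bar 4 tick 0 v(0, 1): F3/C4 P5 -> G3/D4 P5 similar
  -> R2 @ bar 7 tick 0 v(0, 1): C3/A3 M6 -> D3/D4 P8 similar

(4, 0, R1, (0, 1))
(7, 0, R2, (0, 1))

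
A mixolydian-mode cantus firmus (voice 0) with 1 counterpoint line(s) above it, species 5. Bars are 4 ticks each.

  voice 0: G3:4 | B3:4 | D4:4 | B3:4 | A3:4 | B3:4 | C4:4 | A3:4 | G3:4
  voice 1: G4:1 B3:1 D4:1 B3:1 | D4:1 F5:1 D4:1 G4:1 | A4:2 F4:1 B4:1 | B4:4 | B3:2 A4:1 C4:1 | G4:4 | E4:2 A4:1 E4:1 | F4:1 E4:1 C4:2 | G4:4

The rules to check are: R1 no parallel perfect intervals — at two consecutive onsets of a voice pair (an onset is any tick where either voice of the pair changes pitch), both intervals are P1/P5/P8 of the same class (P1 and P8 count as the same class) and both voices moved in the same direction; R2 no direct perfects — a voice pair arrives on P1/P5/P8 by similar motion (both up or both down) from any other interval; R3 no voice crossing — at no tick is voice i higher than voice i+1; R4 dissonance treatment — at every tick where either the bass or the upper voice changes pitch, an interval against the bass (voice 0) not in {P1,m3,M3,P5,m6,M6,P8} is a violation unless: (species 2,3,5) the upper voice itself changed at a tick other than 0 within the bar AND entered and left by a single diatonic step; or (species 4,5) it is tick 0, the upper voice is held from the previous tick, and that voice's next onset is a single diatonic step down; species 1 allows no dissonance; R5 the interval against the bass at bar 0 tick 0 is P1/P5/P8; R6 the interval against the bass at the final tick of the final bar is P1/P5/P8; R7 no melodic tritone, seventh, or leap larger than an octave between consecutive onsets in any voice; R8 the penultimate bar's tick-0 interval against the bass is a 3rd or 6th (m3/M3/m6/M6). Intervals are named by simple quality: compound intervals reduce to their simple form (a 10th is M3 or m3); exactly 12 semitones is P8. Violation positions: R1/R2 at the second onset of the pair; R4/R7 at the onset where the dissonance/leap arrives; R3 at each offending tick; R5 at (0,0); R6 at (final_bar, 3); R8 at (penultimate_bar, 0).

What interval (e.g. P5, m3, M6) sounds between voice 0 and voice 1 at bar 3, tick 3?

voice 0=B3 voice 1=B4 -> P8

P8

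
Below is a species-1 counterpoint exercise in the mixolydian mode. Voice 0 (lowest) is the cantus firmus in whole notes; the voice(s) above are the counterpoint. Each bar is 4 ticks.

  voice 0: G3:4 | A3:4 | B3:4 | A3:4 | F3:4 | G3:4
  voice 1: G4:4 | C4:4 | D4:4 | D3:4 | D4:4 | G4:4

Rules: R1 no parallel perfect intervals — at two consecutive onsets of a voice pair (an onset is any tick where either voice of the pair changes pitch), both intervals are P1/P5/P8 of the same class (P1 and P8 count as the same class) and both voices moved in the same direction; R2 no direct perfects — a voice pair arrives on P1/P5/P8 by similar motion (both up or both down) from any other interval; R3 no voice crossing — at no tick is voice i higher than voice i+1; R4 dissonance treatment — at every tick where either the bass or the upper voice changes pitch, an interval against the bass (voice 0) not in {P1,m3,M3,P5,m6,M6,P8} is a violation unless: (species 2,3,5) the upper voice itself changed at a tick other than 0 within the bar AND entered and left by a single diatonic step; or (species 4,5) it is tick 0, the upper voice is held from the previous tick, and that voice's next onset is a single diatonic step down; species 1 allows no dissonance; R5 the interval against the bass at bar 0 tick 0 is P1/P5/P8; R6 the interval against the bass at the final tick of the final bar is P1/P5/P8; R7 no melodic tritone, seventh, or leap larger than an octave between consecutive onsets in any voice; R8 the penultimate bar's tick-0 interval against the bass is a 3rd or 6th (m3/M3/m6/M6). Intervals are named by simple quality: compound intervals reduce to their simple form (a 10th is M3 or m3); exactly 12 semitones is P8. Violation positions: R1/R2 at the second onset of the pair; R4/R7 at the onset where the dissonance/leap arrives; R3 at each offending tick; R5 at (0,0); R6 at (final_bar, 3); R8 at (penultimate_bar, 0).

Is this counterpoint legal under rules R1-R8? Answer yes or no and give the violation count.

bar 0: v0=G3 v1=G4 (P8)
bar 1: v0=A3 v1=C4 (m3)
bar 2: v0=B3 v1=D4 (m3)
bar 3: v0=A3 v1=D3 (P5)
bar 4: v0=F3 v1=D4 (M6)
bar 5: v0=G3 v1=G4 (P8)
  R2 @ bar3.0: B3/D4 m3 -> A3/D3 P5 similar
  R3 @ bar3.0: A3 above D3
  R3 @ bar3.1: A3 above D3
  R3 @ bar3.2: A3 above D3
  R3 @ bar3.3: A3 above D3
  R2 @ bar5.0: F3/D4 M6 -> G3/G4 P8 similar

No (6 violations)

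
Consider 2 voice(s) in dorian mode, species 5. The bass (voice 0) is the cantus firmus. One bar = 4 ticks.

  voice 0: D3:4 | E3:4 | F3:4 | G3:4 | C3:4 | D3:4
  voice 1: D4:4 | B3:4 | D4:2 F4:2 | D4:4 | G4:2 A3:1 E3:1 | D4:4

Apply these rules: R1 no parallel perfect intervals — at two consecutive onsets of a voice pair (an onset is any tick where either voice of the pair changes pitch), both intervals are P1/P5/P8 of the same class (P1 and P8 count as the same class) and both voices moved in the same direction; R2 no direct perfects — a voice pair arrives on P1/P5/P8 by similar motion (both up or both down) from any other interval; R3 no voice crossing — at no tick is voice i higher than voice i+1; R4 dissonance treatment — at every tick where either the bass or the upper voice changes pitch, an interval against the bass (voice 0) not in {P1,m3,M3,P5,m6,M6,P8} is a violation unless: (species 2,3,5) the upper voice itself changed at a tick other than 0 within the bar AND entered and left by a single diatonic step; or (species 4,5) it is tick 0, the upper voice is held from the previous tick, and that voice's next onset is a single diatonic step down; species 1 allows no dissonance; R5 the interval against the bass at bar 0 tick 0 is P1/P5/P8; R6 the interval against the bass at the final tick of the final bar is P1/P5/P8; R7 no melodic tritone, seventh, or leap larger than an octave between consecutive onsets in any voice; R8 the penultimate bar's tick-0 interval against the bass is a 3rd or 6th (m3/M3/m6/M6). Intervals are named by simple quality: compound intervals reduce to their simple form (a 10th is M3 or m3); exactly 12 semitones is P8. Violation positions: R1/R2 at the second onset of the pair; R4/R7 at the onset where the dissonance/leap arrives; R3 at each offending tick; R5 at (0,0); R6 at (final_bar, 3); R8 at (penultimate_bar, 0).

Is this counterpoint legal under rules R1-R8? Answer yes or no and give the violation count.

No (4 violations)

bar 0: v0=D3 v1=D4 (P8)
bar 1: v0=E3 v1=B3 (P5)
bar 2: v0=F3 v1=D4 (M6)
bar 3: v0=G3 v1=D4 (P5)
bar 4: v0=C3 v1=G4 (P5)
bar 5: v0=D3 v1=D4 (P8)
  R8 @ bar4.0: penult P5 not 3rd/6th
  R7 @ bar4.2: G4->A3 leap 10st
  R2 @ bar5.0: C3/E3 M3 -> D3/D4 P8 similar
  R7 @ bar5.0: E3->D4 leap 10st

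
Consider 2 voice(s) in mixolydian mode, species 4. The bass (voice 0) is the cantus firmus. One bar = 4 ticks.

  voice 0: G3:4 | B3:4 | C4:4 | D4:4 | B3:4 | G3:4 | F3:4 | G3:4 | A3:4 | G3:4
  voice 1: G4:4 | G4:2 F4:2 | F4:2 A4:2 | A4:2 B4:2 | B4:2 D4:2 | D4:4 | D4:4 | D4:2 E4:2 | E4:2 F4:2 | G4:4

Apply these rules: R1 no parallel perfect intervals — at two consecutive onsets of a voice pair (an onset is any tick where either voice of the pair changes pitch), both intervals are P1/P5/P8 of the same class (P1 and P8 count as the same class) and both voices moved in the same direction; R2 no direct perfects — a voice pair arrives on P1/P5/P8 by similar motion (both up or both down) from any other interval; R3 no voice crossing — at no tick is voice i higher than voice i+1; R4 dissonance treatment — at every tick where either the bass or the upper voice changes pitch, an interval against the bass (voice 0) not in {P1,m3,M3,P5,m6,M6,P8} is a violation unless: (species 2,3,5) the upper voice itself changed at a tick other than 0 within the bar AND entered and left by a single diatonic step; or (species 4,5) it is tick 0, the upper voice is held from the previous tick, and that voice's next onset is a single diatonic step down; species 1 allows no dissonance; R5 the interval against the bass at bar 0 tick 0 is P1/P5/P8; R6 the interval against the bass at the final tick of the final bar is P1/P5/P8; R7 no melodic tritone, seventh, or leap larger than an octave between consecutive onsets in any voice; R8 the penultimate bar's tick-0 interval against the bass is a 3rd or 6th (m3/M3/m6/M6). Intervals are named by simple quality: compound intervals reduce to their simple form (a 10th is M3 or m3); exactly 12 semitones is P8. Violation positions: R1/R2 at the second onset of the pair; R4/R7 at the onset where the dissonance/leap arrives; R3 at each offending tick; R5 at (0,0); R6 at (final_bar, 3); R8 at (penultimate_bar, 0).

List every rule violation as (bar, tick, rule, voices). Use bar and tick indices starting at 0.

(1, 2, R4, (0, 1))
(2, 0, R4, (0, 1))
(8, 0, R8, (0, 1))

bar 0: v0=G3 v1=G4 downbeat P8
bar 1: v0=B3 v1=G4 downbeat m6
bar 2: v0=C4 v1=F4 downbeat P4
bar 3: v0=D4 v1=A4 downbeat P5
bar 4: v0=B3 v1=B4 downbeat P8
bar 5: v0=G3 v1=D4 downbeat P5
bar 6: v0=F3 v1=D4 downbeat M6
bar 7: v0=G3 v1=D4 downbeat P5
bar 8: v0=A3 v1=E4 downbeat P5
bar 9: v0=G3 v1=G4 downbeat P8
  -> R4 @ bar 1 tick 2 v(0, 1): B3/F4 TT untreated
  -> R4 @ bar 2 tick 0 v(0, 1): C4/F4 P4 untreated
  -> R8 @ bar 8 tick 0 v(0, 1): penult P5 not 3rd/6th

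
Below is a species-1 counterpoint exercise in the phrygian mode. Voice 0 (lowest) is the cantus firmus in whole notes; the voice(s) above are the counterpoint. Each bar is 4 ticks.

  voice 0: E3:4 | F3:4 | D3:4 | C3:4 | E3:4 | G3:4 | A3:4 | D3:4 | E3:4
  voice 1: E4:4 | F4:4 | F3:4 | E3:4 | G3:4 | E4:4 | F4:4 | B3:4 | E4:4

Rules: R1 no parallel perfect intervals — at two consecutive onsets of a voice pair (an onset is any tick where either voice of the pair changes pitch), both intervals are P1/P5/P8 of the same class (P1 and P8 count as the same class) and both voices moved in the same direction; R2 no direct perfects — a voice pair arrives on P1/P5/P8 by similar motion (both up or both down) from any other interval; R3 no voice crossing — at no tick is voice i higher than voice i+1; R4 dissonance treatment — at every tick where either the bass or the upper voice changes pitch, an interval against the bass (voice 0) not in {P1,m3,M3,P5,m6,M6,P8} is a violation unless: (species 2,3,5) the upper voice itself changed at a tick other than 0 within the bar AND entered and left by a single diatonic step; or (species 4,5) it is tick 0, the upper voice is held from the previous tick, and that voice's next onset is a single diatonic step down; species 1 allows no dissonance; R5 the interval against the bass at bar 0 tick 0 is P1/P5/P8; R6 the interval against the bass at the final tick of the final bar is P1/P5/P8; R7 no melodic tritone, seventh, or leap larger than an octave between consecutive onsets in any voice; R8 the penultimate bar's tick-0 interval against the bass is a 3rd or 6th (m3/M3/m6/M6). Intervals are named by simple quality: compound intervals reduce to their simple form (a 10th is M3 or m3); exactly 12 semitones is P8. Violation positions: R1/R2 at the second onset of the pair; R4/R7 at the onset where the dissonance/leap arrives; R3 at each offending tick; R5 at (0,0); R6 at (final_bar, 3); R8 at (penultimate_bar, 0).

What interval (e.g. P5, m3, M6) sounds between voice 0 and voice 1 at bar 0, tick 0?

P8

voice 0=E3 voice 1=E4 -> P8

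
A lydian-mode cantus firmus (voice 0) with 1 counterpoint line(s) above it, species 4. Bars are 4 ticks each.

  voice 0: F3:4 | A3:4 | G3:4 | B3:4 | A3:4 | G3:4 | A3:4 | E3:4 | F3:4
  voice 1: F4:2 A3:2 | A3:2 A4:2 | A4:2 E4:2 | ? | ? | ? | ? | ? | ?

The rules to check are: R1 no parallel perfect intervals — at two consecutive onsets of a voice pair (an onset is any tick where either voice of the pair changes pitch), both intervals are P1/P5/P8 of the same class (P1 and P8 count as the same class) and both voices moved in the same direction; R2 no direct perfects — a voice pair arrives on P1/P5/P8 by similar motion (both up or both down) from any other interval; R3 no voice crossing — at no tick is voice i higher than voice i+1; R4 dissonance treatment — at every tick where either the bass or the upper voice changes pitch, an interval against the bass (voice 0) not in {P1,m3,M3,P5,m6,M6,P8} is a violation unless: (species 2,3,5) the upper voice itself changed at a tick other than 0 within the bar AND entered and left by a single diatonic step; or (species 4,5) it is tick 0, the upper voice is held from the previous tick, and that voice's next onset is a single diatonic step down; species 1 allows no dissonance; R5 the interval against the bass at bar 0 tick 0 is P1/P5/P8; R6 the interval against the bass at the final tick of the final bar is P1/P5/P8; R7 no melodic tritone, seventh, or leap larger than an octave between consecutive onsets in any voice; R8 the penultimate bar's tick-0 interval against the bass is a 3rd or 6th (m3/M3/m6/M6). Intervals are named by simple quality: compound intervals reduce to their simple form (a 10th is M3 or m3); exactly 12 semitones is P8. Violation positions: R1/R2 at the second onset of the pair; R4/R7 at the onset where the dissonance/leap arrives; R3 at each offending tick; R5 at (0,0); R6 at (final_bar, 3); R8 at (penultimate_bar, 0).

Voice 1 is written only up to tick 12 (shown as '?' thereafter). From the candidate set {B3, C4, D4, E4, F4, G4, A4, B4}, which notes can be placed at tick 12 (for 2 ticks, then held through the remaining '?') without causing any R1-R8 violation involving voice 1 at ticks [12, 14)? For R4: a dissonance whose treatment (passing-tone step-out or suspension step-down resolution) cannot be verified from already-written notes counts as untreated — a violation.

{B3, D4, G4}

B3: legal
C4: violates R4
D4: legal
E4: violates R4
F4: violates R4
G4: legal
A4: violates R4
B4: violates R2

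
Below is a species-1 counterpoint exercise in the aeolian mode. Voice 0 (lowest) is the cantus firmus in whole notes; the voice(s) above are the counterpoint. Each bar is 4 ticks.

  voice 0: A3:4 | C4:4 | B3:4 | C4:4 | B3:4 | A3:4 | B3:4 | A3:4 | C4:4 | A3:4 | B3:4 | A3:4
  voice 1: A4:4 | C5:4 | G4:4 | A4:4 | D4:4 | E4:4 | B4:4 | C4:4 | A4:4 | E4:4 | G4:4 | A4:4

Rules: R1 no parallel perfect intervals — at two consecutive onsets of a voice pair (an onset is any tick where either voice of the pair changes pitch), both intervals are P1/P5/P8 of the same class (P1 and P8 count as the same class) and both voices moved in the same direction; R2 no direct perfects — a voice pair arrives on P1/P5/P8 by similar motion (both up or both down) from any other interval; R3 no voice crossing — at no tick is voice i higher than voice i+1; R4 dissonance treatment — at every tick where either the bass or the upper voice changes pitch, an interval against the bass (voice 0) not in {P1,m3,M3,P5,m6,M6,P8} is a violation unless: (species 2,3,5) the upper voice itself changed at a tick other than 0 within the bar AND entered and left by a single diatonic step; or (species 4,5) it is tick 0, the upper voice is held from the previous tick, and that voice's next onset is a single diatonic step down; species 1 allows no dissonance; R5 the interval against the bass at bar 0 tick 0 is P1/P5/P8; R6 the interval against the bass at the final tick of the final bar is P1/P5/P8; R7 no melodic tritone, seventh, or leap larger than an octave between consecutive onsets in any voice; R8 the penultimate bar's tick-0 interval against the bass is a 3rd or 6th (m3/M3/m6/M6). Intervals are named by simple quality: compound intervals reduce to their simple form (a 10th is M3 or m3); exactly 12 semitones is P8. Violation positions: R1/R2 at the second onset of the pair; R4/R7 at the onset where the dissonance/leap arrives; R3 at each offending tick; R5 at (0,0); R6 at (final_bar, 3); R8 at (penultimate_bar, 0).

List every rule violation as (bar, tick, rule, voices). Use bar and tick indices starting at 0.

bar 0: v0=A3 v1=A4 downbeat P8
bar 1: v0=C4 v1=C5 downbeat P8
bar 2: v0=B3 v1=G4 downbeat m6
bar 3: v0=C4 v1=A4 downbeat M6
bar 4: v0=B3 v1=D4 downbeat m3
bar 5: v0=A3 v1=E4 downbeat P5
bar 6: v0=B3 v1=B4 downbeat P8
bar 7: v0=A3 v1=C4 downbeat m3
bar 8: v0=C4 v1=A4 downbeat M6
bar 9: v0=A3 v1=E4 downbeat P5
bar 10: v0=B3 v1=G4 downbeat m6
bar 11: v0=A3 v1=A4 downbeat P8
  -> R1 @ bar 1 tick 0 v(0, 1): A3/A4 P8 -> C4/C5 P8 similar
  -> R2 @ bar 6 tick 0 v(0, 1): A3/E4 P5 -> B3/B4 P8 similar
  -> R7 @ bar 7 tick 0 v(1,): B4->C4 leap 11st
  -> R2 @ bar 9 tick 0 v(0, 1): C4/A4 M6 -> A3/E4 P5 similar

(1, 0, R1, (0, 1))
(6, 0, R2, (0, 1))
(7, 0, R7, (1,))
(9, 0, R2, (0, 1))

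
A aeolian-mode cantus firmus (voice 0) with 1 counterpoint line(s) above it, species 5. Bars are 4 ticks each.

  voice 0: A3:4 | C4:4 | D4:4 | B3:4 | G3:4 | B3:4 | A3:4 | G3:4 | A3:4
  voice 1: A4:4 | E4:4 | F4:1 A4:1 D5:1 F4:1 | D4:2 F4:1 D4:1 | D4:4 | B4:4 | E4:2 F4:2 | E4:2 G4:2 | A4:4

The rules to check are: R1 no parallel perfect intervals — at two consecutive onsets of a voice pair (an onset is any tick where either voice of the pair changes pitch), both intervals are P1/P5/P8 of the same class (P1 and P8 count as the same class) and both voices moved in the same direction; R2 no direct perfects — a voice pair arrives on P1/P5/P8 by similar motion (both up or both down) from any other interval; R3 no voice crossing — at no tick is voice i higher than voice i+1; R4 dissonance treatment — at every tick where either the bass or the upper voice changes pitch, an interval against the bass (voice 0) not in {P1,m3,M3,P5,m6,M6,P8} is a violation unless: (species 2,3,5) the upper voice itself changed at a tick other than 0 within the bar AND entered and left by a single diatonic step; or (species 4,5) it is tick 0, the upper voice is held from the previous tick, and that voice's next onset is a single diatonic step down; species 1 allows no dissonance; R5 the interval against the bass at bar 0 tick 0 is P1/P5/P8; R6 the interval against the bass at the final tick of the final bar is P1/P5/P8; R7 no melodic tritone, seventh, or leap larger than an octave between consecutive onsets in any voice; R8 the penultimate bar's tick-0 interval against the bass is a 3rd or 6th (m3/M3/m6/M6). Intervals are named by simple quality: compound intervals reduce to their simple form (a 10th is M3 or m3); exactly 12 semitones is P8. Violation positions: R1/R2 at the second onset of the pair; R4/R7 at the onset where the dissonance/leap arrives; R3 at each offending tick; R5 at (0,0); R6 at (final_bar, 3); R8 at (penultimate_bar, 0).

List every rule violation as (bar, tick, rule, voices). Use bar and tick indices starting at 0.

(3, 2, R4, (0, 1))
(5, 0, R2, (0, 1))
(6, 0, R2, (0, 1))
(8, 0, R1, (0, 1))

bar 0: v0=A3 v1=A4 downbeat P8
bar 1: v0=C4 v1=E4 downbeat M3
bar 2: v0=D4 v1=F4 downbeat m3
bar 3: v0=B3 v1=D4 downbeat m3
bar 4: v0=G3 v1=D4 downbeat P5
bar 5: v0=B3 v1=B4 downbeat P8
bar 6: v0=A3 v1=E4 downbeat P5
bar 7: v0=G3 v1=E4 downbeat M6
bar 8: v0=A3 v1=A4 downbeat P8
  -> R4 @ bar 3 tick 2 v(0, 1): B3/F4 TT untreated
  -> R2 @ bar 5 tick 0 v(0, 1): G3/D4 P5 -> B3/B4 P8 similar
  -> R2 @ bar 6 tick 0 v(0, 1): B3/B4 P8 -> A3/E4 P5 similar
  -> R1 @ bar 8 tick 0 v(0, 1): G3/G4 P8 -> A3/A4 P8 similar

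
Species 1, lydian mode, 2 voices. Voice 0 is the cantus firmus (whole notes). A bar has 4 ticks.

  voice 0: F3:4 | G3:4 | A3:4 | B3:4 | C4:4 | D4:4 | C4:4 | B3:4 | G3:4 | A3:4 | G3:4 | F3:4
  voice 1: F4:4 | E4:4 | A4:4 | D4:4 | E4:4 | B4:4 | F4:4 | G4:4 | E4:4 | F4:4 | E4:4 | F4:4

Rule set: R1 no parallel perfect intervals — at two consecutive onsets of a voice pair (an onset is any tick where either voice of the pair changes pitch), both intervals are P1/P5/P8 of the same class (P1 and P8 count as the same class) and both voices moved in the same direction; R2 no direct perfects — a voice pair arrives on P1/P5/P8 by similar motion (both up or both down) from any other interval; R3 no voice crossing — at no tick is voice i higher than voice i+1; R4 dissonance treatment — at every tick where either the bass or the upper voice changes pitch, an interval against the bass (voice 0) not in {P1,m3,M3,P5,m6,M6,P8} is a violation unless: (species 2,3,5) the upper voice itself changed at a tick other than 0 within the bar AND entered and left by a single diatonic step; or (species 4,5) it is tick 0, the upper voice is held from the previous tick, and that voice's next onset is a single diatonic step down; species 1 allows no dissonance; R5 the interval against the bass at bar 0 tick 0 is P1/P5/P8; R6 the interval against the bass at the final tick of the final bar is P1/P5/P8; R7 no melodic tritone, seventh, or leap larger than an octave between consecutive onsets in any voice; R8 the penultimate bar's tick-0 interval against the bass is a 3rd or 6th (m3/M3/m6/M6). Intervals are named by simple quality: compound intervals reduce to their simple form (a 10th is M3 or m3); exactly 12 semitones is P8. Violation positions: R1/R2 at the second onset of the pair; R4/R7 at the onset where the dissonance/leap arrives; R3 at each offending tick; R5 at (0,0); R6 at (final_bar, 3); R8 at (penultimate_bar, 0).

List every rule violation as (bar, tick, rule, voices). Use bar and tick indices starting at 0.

bar 0: v0=F3 v1=F4 downbeat P8
bar 1: v0=G3 v1=E4 downbeat M6
bar 2: v0=A3 v1=A4 downbeat P8
bar 3: v0=B3 v1=D4 downbeat m3
bar 4: v0=C4 v1=E4 downbeat M3
bar 5: v0=D4 v1=B4 downbeat M6
bar 6: v0=C4 v1=F4 downbeat P4
bar 7: v0=B3 v1=G4 downbeat m6
bar 8: v0=G3 v1=E4 downbeat M6
bar 9: v0=A3 v1=F4 downbeat m6
bar 10: v0=G3 v1=E4 downbeat M6
bar 11: v0=F3 v1=F4 downbeat P8
  -> R2 @ bar 2 tick 0 v(0, 1): G3/E4 M6 -> A3/A4 P8 similar
  -> R4 @ bar 6 tick 0 v(0, 1): C4/F4 P4 untreated
  -> R7 @ bar 6 tick 0 v(1,): B4->F4 leap 6st

(2, 0, R2, (0, 1))
(6, 0, R4, (0, 1))
(6, 0, R7, (1,))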